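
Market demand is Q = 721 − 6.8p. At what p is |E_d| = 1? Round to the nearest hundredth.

For linear demand Q = a − bp, E = −bp/(a − bp). |E| = 1 ⇒ bp = a − bp ⇒ p = a/(2b).
p = 721/(2·6.8) ≈ 53.01.

53.01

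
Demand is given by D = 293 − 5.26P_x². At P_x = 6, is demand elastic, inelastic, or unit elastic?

elastic

At P_x = 6, D = 103.64.
dD/dP_x = −2·5.26·P_x = −63.12.
Point elasticity E = (dD/dP_x)·(P_x/D) = -63.12 × 6/103.64 ≈ -3.654.
|E| ≈ 3.654 > 1, so demand is elastic.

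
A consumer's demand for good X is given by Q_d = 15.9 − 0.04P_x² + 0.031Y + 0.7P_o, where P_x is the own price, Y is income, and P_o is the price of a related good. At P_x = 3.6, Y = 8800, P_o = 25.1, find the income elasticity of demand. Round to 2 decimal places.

At the given point, Q_d = 15.9 − 0.04(3.6)² + 0.031(8800) + 0.7(25.1) = 15.9 − 0.5184 + 272.8 + 17.57 = 305.7516.
∂Q_d/∂Y = +0.031, so E_I = 0.031·(8800/305.7516) ≈ 0.89.
E_I ∈ (0,1): normal good (necessity).

0.89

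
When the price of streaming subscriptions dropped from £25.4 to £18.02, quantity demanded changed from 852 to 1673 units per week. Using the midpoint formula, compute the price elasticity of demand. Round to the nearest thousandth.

%ΔQ = (1673 − 852)/[(852 + 1673)/2] = 821/1262.5 ≈ 0.6503.
%ΔP = (18.02 − 25.4)/[(25.4 + 18.02)/2] = -7.38/21.71 ≈ -0.3399.
Arc elasticity E = %ΔQ/%ΔP ≈ 0.6503/-0.3399 ≈ -1.913.
|E| > 1: demand is elastic over this range.

-1.913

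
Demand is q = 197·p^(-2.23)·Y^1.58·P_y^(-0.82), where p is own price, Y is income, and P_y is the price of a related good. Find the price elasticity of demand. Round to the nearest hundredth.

-2.23

For a Cobb–Douglas (constant-elasticity) form q = A·p^α·…, the elasticity with respect to p equals the exponent α at every point.
Here the exponent on p is -2.23, so the price elasticity of demand is -2.23.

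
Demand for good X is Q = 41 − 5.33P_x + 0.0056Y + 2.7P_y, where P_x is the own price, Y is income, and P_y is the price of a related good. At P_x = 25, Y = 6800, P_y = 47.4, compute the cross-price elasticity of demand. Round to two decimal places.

Q = 41 − 5.33(25) + 0.0056(6800) + 2.7(47.4) = 41 − 133.25 + 38.08 + 127.98 = 73.81.
∂Q/∂P_y = +2.7, so E_xy = 2.7·(47.4/73.81) ≈ 1.73.
E_xy > 0: the goods are substitutes.

1.73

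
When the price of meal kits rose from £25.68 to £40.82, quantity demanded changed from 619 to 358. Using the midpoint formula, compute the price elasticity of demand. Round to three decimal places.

%Δq = (358 − 619)/[(619 + 358)/2] = -261/488.5 ≈ -0.5343.
%ΔP = (40.82 − 25.68)/[(25.68 + 40.82)/2] = 15.14/33.25 ≈ 0.4553.
Arc elasticity E = %Δq/%ΔP ≈ -0.5343/0.4553 ≈ -1.173.
|E| > 1: demand is elastic over this range.

-1.173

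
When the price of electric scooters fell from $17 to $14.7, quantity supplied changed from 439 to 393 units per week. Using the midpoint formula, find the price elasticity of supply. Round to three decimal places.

%Δq = (393 − 439)/[(439 + 393)/2] = -46/416 ≈ -0.1106.
%ΔP = (14.7 − 17)/[(17 + 14.7)/2] = -2.3/15.85 ≈ -0.1451.
Arc elasticity E = %Δq/%ΔP ≈ -0.1106/-0.1451 ≈ 0.762.
|E| < 1: supply is inelastic over this range.

0.762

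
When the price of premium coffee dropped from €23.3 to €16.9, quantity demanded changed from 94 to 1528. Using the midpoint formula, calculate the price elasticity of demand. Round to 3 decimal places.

%ΔQ = (1528 − 94)/[(94 + 1528)/2] = 1434/811 ≈ 1.7682.
%ΔP = (16.9 − 23.3)/[(23.3 + 16.9)/2] = -6.4/20.1 ≈ -0.3184.
Arc elasticity E = %ΔQ/%ΔP ≈ 1.7682/-0.3184 ≈ -5.553.
|E| > 1: demand is elastic over this range.

-5.553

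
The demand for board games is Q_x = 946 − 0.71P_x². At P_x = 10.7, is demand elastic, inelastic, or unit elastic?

At P_x = 10.7, Q_x = 864.7121.
dQ_x/dP_x = −2·0.71·P_x = −15.194.
Point elasticity E = (dQ_x/dP_x)·(P_x/Q_x) = -15.194 × 10.7/864.7121 ≈ -0.188.
|E| ≈ 0.188 < 1, so demand is inelastic.

inelastic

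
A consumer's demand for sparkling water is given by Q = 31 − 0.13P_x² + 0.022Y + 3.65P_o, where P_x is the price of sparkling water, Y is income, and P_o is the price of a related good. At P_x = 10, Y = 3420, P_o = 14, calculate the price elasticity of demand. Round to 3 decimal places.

-0.180

Q = 31 − 0.13(10)² + 0.022(3420) + 3.65(14) = 31 − 13 + 75.24 + 51.1 = 144.34.
∂Q/∂P_x = −2·0.13·P_x = -2.6, so E_p = -2.6·(10/144.34) ≈ -0.180.
|E_p| < 1: demand is inelastic.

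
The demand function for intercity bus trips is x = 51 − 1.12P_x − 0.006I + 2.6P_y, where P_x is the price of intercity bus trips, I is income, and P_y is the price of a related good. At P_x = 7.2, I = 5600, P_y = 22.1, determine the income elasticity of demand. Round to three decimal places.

-0.503

At the given point, x = 51 − 1.12(7.2) − 0.006(5600) + 2.6(22.1) = 51 − 8.064 − 33.6 + 57.46 = 66.796.
∂x/∂I = −0.006, so E_I = -0.006·(5600/66.796) ≈ -0.503.
E_I < 0: inferior good.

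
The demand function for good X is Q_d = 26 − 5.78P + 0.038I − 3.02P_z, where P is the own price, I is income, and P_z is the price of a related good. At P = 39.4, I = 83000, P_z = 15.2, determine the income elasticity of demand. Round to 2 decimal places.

Q_d = 26 − 5.78(39.4) + 0.038(83000) − 3.02(15.2) = 26 − 227.732 + 3154 − 45.904 = 2906.364.
∂Q_d/∂I = +0.038, so E_I = 0.038·(83000/2906.364) ≈ 1.09.
E_I > 1: normal good (luxury).

1.09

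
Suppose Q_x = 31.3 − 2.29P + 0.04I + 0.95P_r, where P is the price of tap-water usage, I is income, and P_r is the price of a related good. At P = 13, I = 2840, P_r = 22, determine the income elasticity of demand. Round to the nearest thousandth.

Substituting, Q_x = 31.3 − 2.29(13) + 0.04(2840) + 0.95(22) = 31.3 − 29.77 + 113.6 + 20.9 = 136.03.
∂Q_x/∂I = +0.04, so E_I = 0.04·(2840/136.03) ≈ 0.835.
E_I ∈ (0,1): normal good (necessity).

0.835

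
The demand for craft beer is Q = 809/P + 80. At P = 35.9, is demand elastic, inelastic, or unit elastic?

inelastic

At P = 35.9, Q = 102.5348.
dQ/dP = −809/P² = −0.6277.
Point elasticity E = (dQ/dP)·(P/Q) = -0.6277 × 35.9/102.5348 ≈ -0.220.
|E| ≈ 0.220 < 1, so demand is inelastic.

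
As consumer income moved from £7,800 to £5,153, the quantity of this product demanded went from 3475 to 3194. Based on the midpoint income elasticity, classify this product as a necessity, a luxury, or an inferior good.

necessity

%ΔQ = (3194 − 3475)/[(3475+3194)/2] = -281/3334.5 ≈ -0.0843.
%ΔM = (5,153 − 7,800)/[(7,800+5,153)/2] = -2647/6476.5 ≈ -0.4087.
E_I = %ΔQ/%ΔM ≈ 0.206.
E_I ∈ (0,1): normal good (necessity).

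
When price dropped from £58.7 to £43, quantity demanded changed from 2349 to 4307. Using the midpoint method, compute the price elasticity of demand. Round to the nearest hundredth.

-1.91

%Δq = (4307 − 2349)/[(2349 + 4307)/2] = 1958/3328 ≈ 0.5883.
%ΔP = (43 − 58.7)/[(58.7 + 43)/2] = -15.7/50.85 ≈ -0.3088.
Arc elasticity E = %Δq/%ΔP ≈ 0.5883/-0.3088 ≈ -1.91.
|E| > 1: demand is elastic over this range.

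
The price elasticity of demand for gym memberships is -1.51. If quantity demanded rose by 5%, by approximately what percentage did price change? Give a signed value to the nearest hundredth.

%ΔQ ≈ E × %ΔP ⇒ %ΔP = %ΔQ / E = (5%)/(-1.51) ≈ -3.31%.

-3.31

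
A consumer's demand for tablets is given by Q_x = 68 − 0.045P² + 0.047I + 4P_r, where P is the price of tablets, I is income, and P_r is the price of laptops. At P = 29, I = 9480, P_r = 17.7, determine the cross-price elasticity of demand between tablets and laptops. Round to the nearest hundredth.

Substituting, Q_x = 68 − 0.045(29)² + 0.047(9480) + 4(17.7) = 68 − 37.845 + 445.56 + 70.8 = 546.515.
∂Q_x/∂P_r = +4, so E_xy = 4·(17.7/546.515) ≈ 0.13.
E_xy > 0: the goods are substitutes.

0.13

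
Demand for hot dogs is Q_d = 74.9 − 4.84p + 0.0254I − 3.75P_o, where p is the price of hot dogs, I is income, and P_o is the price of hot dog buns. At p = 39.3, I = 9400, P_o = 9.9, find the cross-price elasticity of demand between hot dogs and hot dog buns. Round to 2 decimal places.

-0.43

Evaluating quantity at (p, I, P_o) gives Q_d = 74.9 − 4.84(39.3) + 0.0254(9400) − 3.75(9.9) = 74.9 − 190.212 + 238.76 − 37.125 = 86.323.
∂Q_d/∂P_o = −3.75, so E_xy = -3.75·(9.9/86.323) ≈ -0.43.
E_xy < 0: the goods are complements.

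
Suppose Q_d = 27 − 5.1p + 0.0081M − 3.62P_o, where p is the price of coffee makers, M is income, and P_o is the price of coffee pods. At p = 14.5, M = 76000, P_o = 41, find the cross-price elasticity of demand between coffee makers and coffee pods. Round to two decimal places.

-0.35

Substituting, Q_d = 27 − 5.1(14.5) + 0.0081(76000) − 3.62(41) = 27 − 73.95 + 615.6 − 148.42 = 420.23.
∂Q_d/∂P_o = −3.62, so E_xy = -3.62·(41/420.23) ≈ -0.35.
E_xy < 0: the goods are complements.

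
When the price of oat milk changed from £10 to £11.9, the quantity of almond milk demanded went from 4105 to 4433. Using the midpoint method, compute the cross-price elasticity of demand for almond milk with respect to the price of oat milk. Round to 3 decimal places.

%ΔQ_x = (4433 − 4105)/[(4105+4433)/2] = 328/4269 ≈ 0.0768.
%ΔP_y = (11.9 − 10)/[(10+11.9)/2] ≈ 0.1735.
E_xy = 0.0768/0.1735 ≈ 0.443.
E_xy > 0, so almond milk and oat milk are substitutes.

0.443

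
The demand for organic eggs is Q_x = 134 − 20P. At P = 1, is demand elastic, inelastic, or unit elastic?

inelastic

At P = 1, Q_x = 114.
dQ_x/dP = −20.
Point elasticity E = (dQ_x/dP)·(P/Q_x) = -20 × 1/114 ≈ -0.175.
|E| ≈ 0.175 < 1, so demand is inelastic.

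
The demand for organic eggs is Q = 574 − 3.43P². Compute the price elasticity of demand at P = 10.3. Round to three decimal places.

At P = 10.3, Q = 210.1113.
dQ/dP = −2·3.43·P = −70.658.
Point elasticity E = (dQ/dP)·(P/Q) = -70.658 × 10.3/210.1113 ≈ -3.464.
|E| > 1, so demand is elastic at this price.

-3.464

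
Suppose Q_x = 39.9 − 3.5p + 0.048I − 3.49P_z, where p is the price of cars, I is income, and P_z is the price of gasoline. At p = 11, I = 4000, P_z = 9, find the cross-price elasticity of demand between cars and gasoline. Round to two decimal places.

Substituting, Q_x = 39.9 − 3.5(11) + 0.048(4000) − 3.49(9) = 39.9 − 38.5 + 192 − 31.41 = 161.99.
∂Q_x/∂P_z = −3.49, so E_xy = -3.49·(9/161.99) ≈ -0.19.
E_xy < 0: the goods are complements.

-0.19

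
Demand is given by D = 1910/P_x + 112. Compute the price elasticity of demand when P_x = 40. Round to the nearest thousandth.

-0.299

At P_x = 40, D = 159.75.
dD/dP_x = −1910/P_x² = −1.1938.
Point elasticity E = (dD/dP_x)·(P_x/D) = -1.1938 × 40/159.75 ≈ -0.299.
|E| < 1, so demand is inelastic at this price.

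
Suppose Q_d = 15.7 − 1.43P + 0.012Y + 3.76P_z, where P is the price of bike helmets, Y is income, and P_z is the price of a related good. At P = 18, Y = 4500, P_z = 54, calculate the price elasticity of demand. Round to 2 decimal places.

Q_d = 15.7 − 1.43(18) + 0.012(4500) + 3.76(54) = 15.7 − 25.74 + 54 + 203.04 = 247.
∂Q_d/∂P = −1.43, so E_p = (−1.43)·(18/247) ≈ -0.10.
|E_p| < 1: demand is inelastic.

-0.10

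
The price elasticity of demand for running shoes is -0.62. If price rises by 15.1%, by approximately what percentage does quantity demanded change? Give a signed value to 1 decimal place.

-9.4

%ΔQ ≈ E × %ΔP = (-0.62) × (15.1%) ≈ -9.4%.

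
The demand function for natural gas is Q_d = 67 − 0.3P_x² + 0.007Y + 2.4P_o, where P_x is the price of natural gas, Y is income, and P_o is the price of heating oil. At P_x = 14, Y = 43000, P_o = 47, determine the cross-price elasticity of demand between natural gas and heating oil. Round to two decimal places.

Substituting, Q_d = 67 − 0.3(14)² + 0.007(43000) + 2.4(47) = 67 − 58.8 + 301 + 112.8 = 422.
∂Q_d/∂P_o = +2.4, so E_xy = 2.4·(47/422) ≈ 0.27.
E_xy > 0: the goods are substitutes.

0.27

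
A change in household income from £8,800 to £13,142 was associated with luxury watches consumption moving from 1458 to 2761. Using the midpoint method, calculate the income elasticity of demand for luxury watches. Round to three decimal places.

1.561

%ΔQ = (2761 − 1458)/[(1458+2761)/2] = 1303/2109.5 ≈ 0.6177.
%ΔI = (13,142 − 8,800)/[(8,800+13,142)/2] = 4342/10971 ≈ 0.3958.
E_I = %ΔQ/%ΔI ≈ 1.561.
E_I > 1: normal good (luxury).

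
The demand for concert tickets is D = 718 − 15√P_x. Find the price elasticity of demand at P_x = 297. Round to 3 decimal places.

-0.281

At P_x = 297, D = 459.4947.
dD/dP_x = −15/(2√P_x) = −15/(2·17.2337).
Point elasticity E = (dD/dP_x)·(P_x/D) = -0.4352 × 297/459.4947 ≈ -0.281.
|E| < 1, so demand is inelastic at this price.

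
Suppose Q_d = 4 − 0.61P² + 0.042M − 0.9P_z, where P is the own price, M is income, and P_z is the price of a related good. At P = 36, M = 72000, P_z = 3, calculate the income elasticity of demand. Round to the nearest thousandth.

At the given point, Q_d = 4 − 0.61(36)² + 0.042(72000) − 0.9(3) = 4 − 790.56 + 3024 − 2.7 = 2234.74.
∂Q_d/∂M = +0.042, so E_I = 0.042·(72000/2234.74) ≈ 1.353.
E_I > 1: normal good (luxury).

1.353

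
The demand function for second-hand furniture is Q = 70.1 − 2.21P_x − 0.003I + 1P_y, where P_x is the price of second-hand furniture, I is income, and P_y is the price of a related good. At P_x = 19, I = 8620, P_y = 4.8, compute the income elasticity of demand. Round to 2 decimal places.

First evaluate Q: 70.1 − 2.21(19) − 0.003(8620) + 1(4.8) = 70.1 − 41.99 − 25.86 + 4.8 = 7.05.
∂Q/∂I = −0.003, so E_I = -0.003·(8620/7.05) ≈ -3.67.
E_I < 0: inferior good.

-3.67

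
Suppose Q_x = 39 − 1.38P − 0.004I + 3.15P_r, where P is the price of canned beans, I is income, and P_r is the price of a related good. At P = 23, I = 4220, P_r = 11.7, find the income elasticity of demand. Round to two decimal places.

Q_x = 39 − 1.38(23) − 0.004(4220) + 3.15(11.7) = 39 − 31.74 − 16.88 + 36.855 = 27.235.
∂Q_x/∂I = −0.004, so E_I = -0.004·(4220/27.235) ≈ -0.62.
E_I < 0: inferior good.

-0.62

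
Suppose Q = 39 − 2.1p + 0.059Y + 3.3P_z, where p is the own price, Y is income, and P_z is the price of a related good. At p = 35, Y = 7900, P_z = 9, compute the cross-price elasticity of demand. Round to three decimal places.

Q = 39 − 2.1(35) + 0.059(7900) + 3.3(9) = 39 − 73.5 + 466.1 + 29.7 = 461.3.
∂Q/∂P_z = +3.3, so E_xy = 3.3·(9/461.3) ≈ 0.064.
E_xy > 0: the goods are substitutes.

0.064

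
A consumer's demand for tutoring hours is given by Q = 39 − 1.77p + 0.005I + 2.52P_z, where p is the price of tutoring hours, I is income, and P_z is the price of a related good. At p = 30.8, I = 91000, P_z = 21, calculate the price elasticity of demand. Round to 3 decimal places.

-0.111

Evaluating quantity at (p, I, P_z) gives Q = 39 − 1.77(30.8) + 0.005(91000) + 2.52(21) = 39 − 54.516 + 455 + 52.92 = 492.404.
∂Q/∂p = −1.77, so E_p = (−1.77)·(30.8/492.404) ≈ -0.111.
|E_p| < 1: demand is inelastic.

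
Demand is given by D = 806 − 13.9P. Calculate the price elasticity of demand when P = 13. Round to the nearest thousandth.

-0.289

At P = 13, D = 625.3.
dD/dP = −13.9.
Point elasticity E = (dD/dP)·(P/D) = -13.9 × 13/625.3 ≈ -0.289.
|E| < 1, so demand is inelastic at this price.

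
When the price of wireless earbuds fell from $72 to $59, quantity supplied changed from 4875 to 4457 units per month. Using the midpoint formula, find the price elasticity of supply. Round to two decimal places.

0.45

%ΔQ = (4457 − 4875)/[(4875 + 4457)/2] = -418/4666 ≈ -0.0896.
%ΔP = (59 − 72)/[(72 + 59)/2] = -13/65.5 ≈ -0.1985.
Arc elasticity E = %ΔQ/%ΔP ≈ -0.0896/-0.1985 ≈ 0.45.
|E| < 1: supply is inelastic over this range.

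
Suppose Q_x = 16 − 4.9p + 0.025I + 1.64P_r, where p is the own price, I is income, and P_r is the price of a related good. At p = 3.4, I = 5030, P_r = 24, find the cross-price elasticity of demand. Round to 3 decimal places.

At the given point, Q_x = 16 − 4.9(3.4) + 0.025(5030) + 1.64(24) = 16 − 16.66 + 125.75 + 39.36 = 164.45.
∂Q_x/∂P_r = +1.64, so E_xy = 1.64·(24/164.45) ≈ 0.239.
E_xy > 0: the goods are substitutes.

0.239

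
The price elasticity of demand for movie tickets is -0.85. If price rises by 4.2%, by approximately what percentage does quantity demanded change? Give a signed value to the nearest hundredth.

%ΔQ ≈ E × %ΔP = (-0.85) × (4.2%) = -3.57%.

-3.57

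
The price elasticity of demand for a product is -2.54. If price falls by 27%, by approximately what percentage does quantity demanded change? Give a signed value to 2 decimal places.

%ΔQ ≈ E × %ΔP = (-2.54) × (-27%) = 68.58%.

68.58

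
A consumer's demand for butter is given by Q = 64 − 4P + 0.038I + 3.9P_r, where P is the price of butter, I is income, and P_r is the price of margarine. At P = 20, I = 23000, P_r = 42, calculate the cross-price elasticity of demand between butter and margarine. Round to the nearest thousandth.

0.160

Substituting, Q = 64 − 4(20) + 0.038(23000) + 3.9(42) = 64 − 80 + 874 + 163.8 = 1021.8.
∂Q/∂P_r = +3.9, so E_xy = 3.9·(42/1021.8) ≈ 0.160.
E_xy > 0: the goods are substitutes.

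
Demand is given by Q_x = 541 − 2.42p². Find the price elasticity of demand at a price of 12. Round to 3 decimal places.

At p = 12, Q_x = 192.52.
dQ_x/dp = −2·2.42·p = −58.08.
Point elasticity E = (dQ_x/dp)·(p/Q_x) = -58.08 × 12/192.52 ≈ -3.620.
|E| > 1, so demand is elastic at this price.

-3.620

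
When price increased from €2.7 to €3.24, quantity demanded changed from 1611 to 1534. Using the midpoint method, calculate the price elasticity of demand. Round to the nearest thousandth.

-0.269

%ΔQ = (1534 − 1611)/[(1611 + 1534)/2] = -77/1572.5 ≈ -0.0490.
%ΔP = (3.24 − 2.7)/[(2.7 + 3.24)/2] = 0.54/2.97 ≈ 0.1818.
Arc elasticity E = %ΔQ/%ΔP ≈ -0.0490/0.1818 ≈ -0.269.
|E| < 1: demand is inelastic over this range.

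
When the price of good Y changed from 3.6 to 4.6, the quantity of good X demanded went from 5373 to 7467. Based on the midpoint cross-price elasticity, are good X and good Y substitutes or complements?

%ΔQ_x = (7467 − 5373)/[(5373+7467)/2] = 2094/6420 ≈ 0.3262.
%ΔP_y = (4.6 − 3.6)/[(3.6+4.6)/2] ≈ 0.2439.
E_xy = 0.3262/0.2439 ≈ 1.337.
E_xy > 0, so the goods are substitutes.

substitutes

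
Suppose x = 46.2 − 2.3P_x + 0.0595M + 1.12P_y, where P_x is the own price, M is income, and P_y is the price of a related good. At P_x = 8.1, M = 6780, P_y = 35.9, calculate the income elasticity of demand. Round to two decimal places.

At the given point, x = 46.2 − 2.3(8.1) + 0.0595(6780) + 1.12(35.9) = 46.2 − 18.63 + 403.41 + 40.208 = 471.188.
∂x/∂M = +0.0595, so E_I = 0.0595·(6780/471.188) ≈ 0.86.
E_I ∈ (0,1): normal good (necessity).

0.86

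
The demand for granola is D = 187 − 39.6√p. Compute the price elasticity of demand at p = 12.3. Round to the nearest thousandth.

At p = 12.3, D = 48.1174.
dD/dp = −39.6/(2√p) = −39.6/(2·3.5071).
Point elasticity E = (dD/dp)·(p/D) = -5.6456 × 12.3/48.1174 ≈ -1.443.
|E| > 1, so demand is elastic at this price.

-1.443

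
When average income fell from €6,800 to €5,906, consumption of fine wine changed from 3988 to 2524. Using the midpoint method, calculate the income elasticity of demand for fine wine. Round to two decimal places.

3.20

%ΔQ = (2524 − 3988)/[(3988+2524)/2] = -1464/3256 ≈ -0.4496.
%ΔI = (5,906 − 6,800)/[(6,800+5,906)/2] = -894/6353 ≈ -0.1407.
E_I = %ΔQ/%ΔI ≈ 3.20.
E_I > 1: normal good (luxury).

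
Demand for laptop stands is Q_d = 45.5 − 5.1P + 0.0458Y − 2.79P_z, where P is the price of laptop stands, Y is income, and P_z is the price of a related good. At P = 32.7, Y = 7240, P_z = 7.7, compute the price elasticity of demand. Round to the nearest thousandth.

Substituting, Q_d = 45.5 − 5.1(32.7) + 0.0458(7240) − 2.79(7.7) = 45.5 − 166.77 + 331.592 − 21.483 = 188.839.
∂Q_d/∂P = −5.1, so E_p = (−5.1)·(32.7/188.839) ≈ -0.883.
|E_p| < 1: demand is inelastic.

-0.883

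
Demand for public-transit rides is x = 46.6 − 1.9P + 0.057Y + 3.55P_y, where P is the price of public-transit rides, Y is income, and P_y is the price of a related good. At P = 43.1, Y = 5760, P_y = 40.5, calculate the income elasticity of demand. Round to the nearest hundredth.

At the given point, x = 46.6 − 1.9(43.1) + 0.057(5760) + 3.55(40.5) = 46.6 − 81.89 + 328.32 + 143.775 = 436.805.
∂x/∂Y = +0.057, so E_I = 0.057·(5760/436.805) ≈ 0.75.
E_I ∈ (0,1): normal good (necessity).

0.75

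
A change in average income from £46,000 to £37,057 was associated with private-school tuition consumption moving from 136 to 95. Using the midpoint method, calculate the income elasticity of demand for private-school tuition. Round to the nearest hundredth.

%ΔQ = (95 − 136)/[(136+95)/2] = -41/115.5 ≈ -0.3550.
%ΔI = (37,057 − 46,000)/[(46,000+37,057)/2] = -8943/41528.5 ≈ -0.2153.
E_I = %ΔQ/%ΔI ≈ 1.65.
E_I > 1: normal good (luxury).

1.65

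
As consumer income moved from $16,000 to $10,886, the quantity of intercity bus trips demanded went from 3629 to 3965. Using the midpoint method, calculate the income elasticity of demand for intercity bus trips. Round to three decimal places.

-0.233

%ΔQ = (3965 − 3629)/[(3629+3965)/2] = 336/3797 ≈ 0.0885.
%ΔY = (10,886 − 16,000)/[(16,000+10,886)/2] = -5114/13443 ≈ -0.3804.
E_I = %ΔQ/%ΔY ≈ -0.233.
E_I < 0: inferior good.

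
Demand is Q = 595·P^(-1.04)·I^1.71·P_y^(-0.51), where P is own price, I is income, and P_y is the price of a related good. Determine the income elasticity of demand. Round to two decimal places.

For a Cobb–Douglas (constant-elasticity) form Q = A·I^α·…, the elasticity with respect to I equals the exponent α at every point.
Here the exponent on I is 1.71, so the income elasticity of demand is 1.71.

1.71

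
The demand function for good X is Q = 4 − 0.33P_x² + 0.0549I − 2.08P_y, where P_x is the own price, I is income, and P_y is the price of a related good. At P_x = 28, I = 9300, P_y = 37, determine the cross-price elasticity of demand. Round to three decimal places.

-0.430

Substituting, Q = 4 − 0.33(28)² + 0.0549(9300) − 2.08(37) = 4 − 258.72 + 510.57 − 76.96 = 178.89.
∂Q/∂P_y = −2.08, so E_xy = -2.08·(37/178.89) ≈ -0.430.
E_xy < 0: the goods are complements.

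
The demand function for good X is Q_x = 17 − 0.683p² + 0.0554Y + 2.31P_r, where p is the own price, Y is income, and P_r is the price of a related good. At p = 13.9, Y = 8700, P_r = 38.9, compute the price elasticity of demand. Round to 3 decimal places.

-0.578

Evaluating quantity at (p, Y, P_r) gives Q_x = 17 − 0.683(13.9)² + 0.0554(8700) + 2.31(38.9) = 17 − 131.9624 + 481.98 + 89.859 = 456.8766.
∂Q_x/∂p = −2·0.683·p = -18.9874, so E_p = -18.9874·(13.9/456.8766) ≈ -0.578.
|E_p| < 1: demand is inelastic.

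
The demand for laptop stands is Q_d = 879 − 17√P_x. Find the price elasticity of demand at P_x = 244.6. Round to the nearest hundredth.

-0.22

At P_x = 244.6, Q_d = 613.1252.
dQ_d/dP_x = −17/(2√P_x) = −17/(2·15.6397).
Point elasticity E = (dQ_d/dP_x)·(P_x/Q_d) = -0.5435 × 244.6/613.1252 ≈ -0.22.
|E| < 1, so demand is inelastic at this price.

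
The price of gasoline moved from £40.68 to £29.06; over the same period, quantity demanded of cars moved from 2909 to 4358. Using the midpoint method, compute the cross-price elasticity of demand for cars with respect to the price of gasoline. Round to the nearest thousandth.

-1.197

%ΔQ_x = (4358 − 2909)/[(2909+4358)/2] = 1449/3633.5 ≈ 0.3988.
%ΔP_y = (29.06 − 40.68)/[(40.68+29.06)/2] ≈ -0.3332.
E_xy = 0.3988/-0.3332 ≈ -1.197.
E_xy < 0, so cars and gasoline are complements.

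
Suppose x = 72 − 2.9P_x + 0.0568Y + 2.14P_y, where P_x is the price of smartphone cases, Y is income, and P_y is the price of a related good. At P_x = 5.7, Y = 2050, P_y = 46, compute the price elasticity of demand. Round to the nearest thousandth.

First evaluate x: 72 − 2.9(5.7) + 0.0568(2050) + 2.14(46) = 72 − 16.53 + 116.44 + 98.44 = 270.35.
∂x/∂P_x = −2.9, so E_p = (−2.9)·(5.7/270.35) ≈ -0.061.
|E_p| < 1: demand is inelastic.

-0.061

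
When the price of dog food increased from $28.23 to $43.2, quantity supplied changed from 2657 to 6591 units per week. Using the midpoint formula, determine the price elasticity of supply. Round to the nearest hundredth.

2.03

%Δq = (6591 − 2657)/[(2657 + 6591)/2] = 3934/4624 ≈ 0.8508.
%Δp = (43.2 − 28.23)/[(28.23 + 43.2)/2] = 14.97/35.715 ≈ 0.4192.
Arc elasticity E = %Δq/%Δp ≈ 0.8508/0.4192 ≈ 2.03.
|E| > 1: supply is elastic over this range.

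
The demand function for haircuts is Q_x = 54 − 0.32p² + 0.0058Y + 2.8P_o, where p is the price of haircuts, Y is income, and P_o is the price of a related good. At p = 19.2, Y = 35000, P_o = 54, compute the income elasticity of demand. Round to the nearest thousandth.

0.699

Q_x = 54 − 0.32(19.2)² + 0.0058(35000) + 2.8(54) = 54 − 117.9648 + 203 + 151.2 = 290.2352.
∂Q_x/∂Y = +0.0058, so E_I = 0.0058·(35000/290.2352) ≈ 0.699.
E_I ∈ (0,1): normal good (necessity).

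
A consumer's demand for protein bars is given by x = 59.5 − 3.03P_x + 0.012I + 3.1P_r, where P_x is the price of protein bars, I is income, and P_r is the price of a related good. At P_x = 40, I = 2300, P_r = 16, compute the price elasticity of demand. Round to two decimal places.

x = 59.5 − 3.03(40) + 0.012(2300) + 3.1(16) = 59.5 − 121.2 + 27.6 + 49.6 = 15.5.
∂x/∂P_x = −3.03, so E_p = (−3.03)·(40/15.5) ≈ -7.82.
|E_p| > 1: demand is elastic.

-7.82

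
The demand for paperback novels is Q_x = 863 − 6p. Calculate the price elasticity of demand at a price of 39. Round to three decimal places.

At p = 39, Q_x = 629.
dQ_x/dp = −6.
Point elasticity E = (dQ_x/dp)·(p/Q_x) = -6 × 39/629 ≈ -0.372.
|E| < 1, so demand is inelastic at this price.

-0.372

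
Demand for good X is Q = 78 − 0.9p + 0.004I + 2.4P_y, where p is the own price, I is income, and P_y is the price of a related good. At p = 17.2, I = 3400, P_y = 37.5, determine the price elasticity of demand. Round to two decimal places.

-0.09

Evaluating quantity at (p, I, P_y) gives Q = 78 − 0.9(17.2) + 0.004(3400) + 2.4(37.5) = 78 − 15.48 + 13.6 + 90 = 166.12.
∂Q/∂p = −0.9, so E_p = (−0.9)·(17.2/166.12) ≈ -0.09.
|E_p| < 1: demand is inelastic.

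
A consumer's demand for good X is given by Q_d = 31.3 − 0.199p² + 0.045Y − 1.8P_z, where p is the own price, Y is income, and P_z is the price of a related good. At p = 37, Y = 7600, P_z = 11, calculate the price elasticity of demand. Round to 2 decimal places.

Q_d = 31.3 − 0.199(37)² + 0.045(7600) − 1.8(11) = 31.3 − 272.431 + 342 − 19.8 = 81.069.
∂Q_d/∂p = −2·0.199·p = -14.726, so E_p = -14.726·(37/81.069) ≈ -6.72.
|E_p| > 1: demand is elastic.

-6.72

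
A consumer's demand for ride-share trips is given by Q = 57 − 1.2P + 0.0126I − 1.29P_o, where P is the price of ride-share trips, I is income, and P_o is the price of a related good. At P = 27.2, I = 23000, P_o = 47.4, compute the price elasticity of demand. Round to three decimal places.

Evaluating quantity at (P, I, P_o) gives Q = 57 − 1.2(27.2) + 0.0126(23000) − 1.29(47.4) = 57 − 32.64 + 289.8 − 61.146 = 253.014.
∂Q/∂P = −1.2, so E_p = (−1.2)·(27.2/253.014) ≈ -0.129.
|E_p| < 1: demand is inelastic.

-0.129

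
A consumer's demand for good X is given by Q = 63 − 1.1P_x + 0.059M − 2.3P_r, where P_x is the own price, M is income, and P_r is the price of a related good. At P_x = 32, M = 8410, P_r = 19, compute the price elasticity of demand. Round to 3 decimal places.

-0.073

Substituting, Q = 63 − 1.1(32) + 0.059(8410) − 2.3(19) = 63 − 35.2 + 496.19 − 43.7 = 480.29.
∂Q/∂P_x = −1.1, so E_p = (−1.1)·(32/480.29) ≈ -0.073.
|E_p| < 1: demand is inelastic.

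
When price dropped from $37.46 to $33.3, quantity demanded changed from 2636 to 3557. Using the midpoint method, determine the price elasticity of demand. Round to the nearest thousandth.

-2.530

%Δq = (3557 − 2636)/[(2636 + 3557)/2] = 921/3096.5 ≈ 0.2974.
%Δp = (33.3 − 37.46)/[(37.46 + 33.3)/2] = -4.16/35.38 ≈ -0.1176.
Arc elasticity E = %Δq/%Δp ≈ 0.2974/-0.1176 ≈ -2.530.
|E| > 1: demand is elastic over this range.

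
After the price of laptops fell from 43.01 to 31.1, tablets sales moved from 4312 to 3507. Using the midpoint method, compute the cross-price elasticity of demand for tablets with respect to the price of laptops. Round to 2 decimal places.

%ΔQ_x = (3507 − 4312)/[(4312+3507)/2] = -805/3909.5 ≈ -0.2059.
%ΔP_y = (31.1 − 43.01)/[(43.01+31.1)/2] ≈ -0.3214.
E_xy = -0.2059/-0.3214 ≈ 0.64.
E_xy > 0, so tablets and laptops are substitutes.

0.64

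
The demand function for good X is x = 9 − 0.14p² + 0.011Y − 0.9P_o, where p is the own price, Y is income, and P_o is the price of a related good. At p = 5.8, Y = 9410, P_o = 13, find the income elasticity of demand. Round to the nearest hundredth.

1.08

Substituting, x = 9 − 0.14(5.8)² + 0.011(9410) − 0.9(13) = 9 − 4.7096 + 103.51 − 11.7 = 96.1004.
∂x/∂Y = +0.011, so E_I = 0.011·(9410/96.1004) ≈ 1.08.
E_I > 1: normal good (luxury).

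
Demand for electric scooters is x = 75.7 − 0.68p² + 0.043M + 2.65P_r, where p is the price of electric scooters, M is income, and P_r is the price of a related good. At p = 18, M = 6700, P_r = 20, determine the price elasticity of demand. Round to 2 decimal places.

-2.24

First evaluate x: 75.7 − 0.68(18)² + 0.043(6700) + 2.65(20) = 75.7 − 220.32 + 288.1 + 53 = 196.48.
∂x/∂p = −2·0.68·p = -24.48, so E_p = -24.48·(18/196.48) ≈ -2.24.
|E_p| > 1: demand is elastic.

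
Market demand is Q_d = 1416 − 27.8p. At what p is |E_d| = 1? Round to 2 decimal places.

For linear demand Q_d = a − bp, E = −bp/(a − bp). |E| = 1 ⇒ bp = a − bp ⇒ p = a/(2b).
p = 1416/(2·27.8) ≈ 25.47.

25.47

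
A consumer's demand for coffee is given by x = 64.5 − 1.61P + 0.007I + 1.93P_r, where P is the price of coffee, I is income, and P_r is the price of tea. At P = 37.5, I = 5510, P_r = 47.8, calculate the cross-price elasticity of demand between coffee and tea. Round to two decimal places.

First evaluate x: 64.5 − 1.61(37.5) + 0.007(5510) + 1.93(47.8) = 64.5 − 60.375 + 38.57 + 92.254 = 134.949.
∂x/∂P_r = +1.93, so E_xy = 1.93·(47.8/134.949) ≈ 0.68.
E_xy > 0: the goods are substitutes.

0.68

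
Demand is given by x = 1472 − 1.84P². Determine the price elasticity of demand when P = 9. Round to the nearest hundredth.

At P = 9, x = 1322.96.
dx/dP = −2·1.84·P = −33.12.
Point elasticity E = (dx/dP)·(P/x) = -33.12 × 9/1322.96 ≈ -0.23.
|E| < 1, so demand is inelastic at this price.

-0.23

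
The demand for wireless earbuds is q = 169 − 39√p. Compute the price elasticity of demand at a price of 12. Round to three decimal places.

-1.993

At p = 12, q = 33.9.
dq/dp = −39/(2√p) = −39/(2·3.4641).
Point elasticity E = (dq/dp)·(p/q) = -5.6292 × 12/33.9 ≈ -1.993.
|E| > 1, so demand is elastic at this price.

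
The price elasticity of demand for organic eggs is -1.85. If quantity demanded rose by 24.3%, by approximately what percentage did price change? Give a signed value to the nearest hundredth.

%ΔQ ≈ E × %ΔP ⇒ %ΔP = %ΔQ / E = (24.3%)/(-1.85) ≈ -13.14%.

-13.14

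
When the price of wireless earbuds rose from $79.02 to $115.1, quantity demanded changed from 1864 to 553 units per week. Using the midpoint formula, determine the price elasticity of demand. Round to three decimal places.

-2.918

%ΔQ = (553 − 1864)/[(1864 + 553)/2] = -1311/1208.5 ≈ -1.0848.
%Δp = (115.1 − 79.02)/[(79.02 + 115.1)/2] = 36.08/97.06 ≈ 0.3717.
Arc elasticity E = %ΔQ/%Δp ≈ -1.0848/0.3717 ≈ -2.918.
|E| > 1: demand is elastic over this range.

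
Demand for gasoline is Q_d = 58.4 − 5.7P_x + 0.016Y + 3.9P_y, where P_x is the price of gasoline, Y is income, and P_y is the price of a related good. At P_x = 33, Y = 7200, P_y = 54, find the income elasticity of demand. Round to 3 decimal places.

Q_d = 58.4 − 5.7(33) + 0.016(7200) + 3.9(54) = 58.4 − 188.1 + 115.2 + 210.6 = 196.1.
∂Q_d/∂Y = +0.016, so E_I = 0.016·(7200/196.1) ≈ 0.587.
E_I ∈ (0,1): normal good (necessity).

0.587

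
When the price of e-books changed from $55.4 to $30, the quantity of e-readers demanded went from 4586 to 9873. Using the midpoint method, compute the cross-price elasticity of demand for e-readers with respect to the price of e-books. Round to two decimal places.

%ΔQ_x = (9873 − 4586)/[(4586+9873)/2] = 5287/7229.5 ≈ 0.7313.
%ΔP_y = (30 − 55.4)/[(55.4+30)/2] ≈ -0.5948.
E_xy = 0.7313/-0.5948 ≈ -1.23.
E_xy < 0, so e-readers and e-books are complements.

-1.23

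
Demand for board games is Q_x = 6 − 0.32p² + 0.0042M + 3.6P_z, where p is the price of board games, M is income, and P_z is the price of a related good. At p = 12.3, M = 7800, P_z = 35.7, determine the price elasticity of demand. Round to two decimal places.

-0.81

Substituting, Q_x = 6 − 0.32(12.3)² + 0.0042(7800) + 3.6(35.7) = 6 − 48.4128 + 32.76 + 128.52 = 118.8672.
∂Q_x/∂p = −2·0.32·p = -7.872, so E_p = -7.872·(12.3/118.8672) ≈ -0.81.
|E_p| < 1: demand is inelastic.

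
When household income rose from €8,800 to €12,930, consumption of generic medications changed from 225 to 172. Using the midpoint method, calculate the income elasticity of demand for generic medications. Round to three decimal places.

%ΔQ = (172 − 225)/[(225+172)/2] = -53/198.5 ≈ -0.2670.
%ΔM = (12,930 − 8,800)/[(8,800+12,930)/2] = 4130/10865 ≈ 0.3801.
E_I = %ΔQ/%ΔM ≈ -0.702.
E_I < 0: inferior good.

-0.702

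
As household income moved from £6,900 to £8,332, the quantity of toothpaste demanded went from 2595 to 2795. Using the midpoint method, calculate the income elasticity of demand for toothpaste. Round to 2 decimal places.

%ΔQ = (2795 − 2595)/[(2595+2795)/2] = 200/2695 ≈ 0.0742.
%ΔI = (8,332 − 6,900)/[(6,900+8,332)/2] = 1432/7616 ≈ 0.1880.
E_I = %ΔQ/%ΔI ≈ 0.39.
E_I ∈ (0,1): normal good (necessity).

0.39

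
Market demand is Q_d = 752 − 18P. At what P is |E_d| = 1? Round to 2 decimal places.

For linear demand Q_d = a − bP, E = −bP/(a − bP). |E| = 1 ⇒ bP = a − bP ⇒ P = a/(2b).
P = 752/(2·18) ≈ 20.89.

20.89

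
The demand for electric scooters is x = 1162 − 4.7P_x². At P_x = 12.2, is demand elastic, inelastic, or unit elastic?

At P_x = 12.2, x = 462.452.
dx/dP_x = −2·4.7·P_x = −114.68.
Point elasticity E = (dx/dP_x)·(P_x/x) = -114.68 × 12.2/462.452 ≈ -3.025.
|E| ≈ 3.025 > 1, so demand is elastic.

elastic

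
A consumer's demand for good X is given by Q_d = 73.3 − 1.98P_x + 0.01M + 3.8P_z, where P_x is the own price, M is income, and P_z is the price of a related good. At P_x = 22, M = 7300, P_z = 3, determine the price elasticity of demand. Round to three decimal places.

-0.382

At the given point, Q_d = 73.3 − 1.98(22) + 0.01(7300) + 3.8(3) = 73.3 − 43.56 + 73 + 11.4 = 114.14.
∂Q_d/∂P_x = −1.98, so E_p = (−1.98)·(22/114.14) ≈ -0.382.
|E_p| < 1: demand is inelastic.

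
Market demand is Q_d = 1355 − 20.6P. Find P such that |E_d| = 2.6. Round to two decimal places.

Set −bP/(a − bP) = −2.6 ⇒ bP = 2.6(a − bP) ⇒ bP(1+2.6) = 2.6·a.
P = 2.6·1355/(20.6·3.6) ≈ 47.51.

47.51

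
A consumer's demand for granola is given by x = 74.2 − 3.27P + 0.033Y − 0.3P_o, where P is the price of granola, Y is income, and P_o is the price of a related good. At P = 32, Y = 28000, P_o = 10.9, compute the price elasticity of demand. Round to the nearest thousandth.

-0.118

x = 74.2 − 3.27(32) + 0.033(28000) − 0.3(10.9) = 74.2 − 104.64 + 924 − 3.27 = 890.29.
∂x/∂P = −3.27, so E_p = (−3.27)·(32/890.29) ≈ -0.118.
|E_p| < 1: demand is inelastic.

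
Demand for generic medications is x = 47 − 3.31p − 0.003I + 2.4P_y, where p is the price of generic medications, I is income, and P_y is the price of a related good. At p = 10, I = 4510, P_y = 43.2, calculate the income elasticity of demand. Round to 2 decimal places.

Substituting, x = 47 − 3.31(10) − 0.003(4510) + 2.4(43.2) = 47 − 33.1 − 13.53 + 103.68 = 104.05.
∂x/∂I = −0.003, so E_I = -0.003·(4510/104.05) ≈ -0.13.
E_I < 0: inferior good.

-0.13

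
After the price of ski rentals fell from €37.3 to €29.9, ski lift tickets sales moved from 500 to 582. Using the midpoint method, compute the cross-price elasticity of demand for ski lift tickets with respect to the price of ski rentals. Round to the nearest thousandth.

-0.688

%ΔQ_x = (582 − 500)/[(500+582)/2] = 82/541 ≈ 0.1516.
%ΔP_y = (29.9 − 37.3)/[(37.3+29.9)/2] ≈ -0.2202.
E_xy = 0.1516/-0.2202 ≈ -0.688.
E_xy < 0, so ski lift tickets and ski rentals are complements.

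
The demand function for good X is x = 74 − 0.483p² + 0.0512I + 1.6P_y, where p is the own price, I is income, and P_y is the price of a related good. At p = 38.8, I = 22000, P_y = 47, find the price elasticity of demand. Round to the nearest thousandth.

First evaluate x: 74 − 0.483(38.8)² + 0.0512(22000) + 1.6(47) = 74 − 727.1275 + 1126.4 + 75.2 = 548.4725.
∂x/∂p = −2·0.483·p = -37.4808, so E_p = -37.4808·(38.8/548.4725) ≈ -2.651.
|E_p| > 1: demand is elastic.

-2.651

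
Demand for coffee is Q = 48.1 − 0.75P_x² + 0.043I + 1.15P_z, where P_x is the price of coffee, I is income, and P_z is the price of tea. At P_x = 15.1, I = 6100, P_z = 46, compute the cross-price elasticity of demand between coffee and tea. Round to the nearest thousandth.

0.275

Evaluating quantity at (P_x, I, P_z) gives Q = 48.1 − 0.75(15.1)² + 0.043(6100) + 1.15(46) = 48.1 − 171.0075 + 262.3 + 52.9 = 192.2925.
∂Q/∂P_z = +1.15, so E_xy = 1.15·(46/192.2925) ≈ 0.275.
E_xy > 0: the goods are substitutes.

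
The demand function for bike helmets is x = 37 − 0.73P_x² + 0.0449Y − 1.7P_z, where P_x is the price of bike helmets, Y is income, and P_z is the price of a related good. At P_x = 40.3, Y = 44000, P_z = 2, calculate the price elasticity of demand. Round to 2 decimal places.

-2.88

First evaluate x: 37 − 0.73(40.3)² + 0.0449(44000) − 1.7(2) = 37 − 1185.5857 + 1975.6 − 3.4 = 823.6143.
∂x/∂P_x = −2·0.73·P_x = -58.838, so E_p = -58.838·(40.3/823.6143) ≈ -2.88.
|E_p| > 1: demand is elastic.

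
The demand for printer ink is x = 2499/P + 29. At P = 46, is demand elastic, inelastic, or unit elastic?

At P = 46, x = 83.3261.
dx/dP = −2499/P² = −1.181.
Point elasticity E = (dx/dP)·(P/x) = -1.181 × 46/83.3261 ≈ -0.652.
|E| ≈ 0.652 < 1, so demand is inelastic.

inelastic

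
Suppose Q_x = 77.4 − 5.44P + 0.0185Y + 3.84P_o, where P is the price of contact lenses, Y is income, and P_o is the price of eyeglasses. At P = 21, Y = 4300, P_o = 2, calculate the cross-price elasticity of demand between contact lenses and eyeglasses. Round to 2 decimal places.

Evaluating quantity at (P, Y, P_o) gives Q_x = 77.4 − 5.44(21) + 0.0185(4300) + 3.84(2) = 77.4 − 114.24 + 79.55 + 7.68 = 50.39.
∂Q_x/∂P_o = +3.84, so E_xy = 3.84·(2/50.39) ≈ 0.15.
E_xy > 0: the goods are substitutes.

0.15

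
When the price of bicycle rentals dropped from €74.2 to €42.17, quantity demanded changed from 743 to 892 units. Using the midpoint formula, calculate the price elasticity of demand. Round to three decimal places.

%ΔQ = (892 − 743)/[(743 + 892)/2] = 149/817.5 ≈ 0.1823.
%Δp = (42.17 − 74.2)/[(74.2 + 42.17)/2] = -32.03/58.185 ≈ -0.5505.
Arc elasticity E = %ΔQ/%Δp ≈ 0.1823/-0.5505 ≈ -0.331.
|E| < 1: demand is inelastic over this range.

-0.331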